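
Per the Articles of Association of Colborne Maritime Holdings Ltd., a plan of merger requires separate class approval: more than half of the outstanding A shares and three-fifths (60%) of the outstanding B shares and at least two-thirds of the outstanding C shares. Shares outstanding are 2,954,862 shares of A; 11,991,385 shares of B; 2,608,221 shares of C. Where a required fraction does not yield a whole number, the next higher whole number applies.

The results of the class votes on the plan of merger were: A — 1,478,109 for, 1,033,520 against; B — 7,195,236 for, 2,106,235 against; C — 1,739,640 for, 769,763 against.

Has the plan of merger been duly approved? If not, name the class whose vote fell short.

Approved — every class gave the required vote.

A: a majority of 2954862 is 1477432; 1,477,432 required, 1,478,109 in favor — approved.
B: 3/5 of 11991385 = 7194831; 7,194,831 required, 7,195,236 in favor — approved.
C: 2/3 of 2608221 = 1738814; 1,738,814 required, 1,739,640 in favor — approved.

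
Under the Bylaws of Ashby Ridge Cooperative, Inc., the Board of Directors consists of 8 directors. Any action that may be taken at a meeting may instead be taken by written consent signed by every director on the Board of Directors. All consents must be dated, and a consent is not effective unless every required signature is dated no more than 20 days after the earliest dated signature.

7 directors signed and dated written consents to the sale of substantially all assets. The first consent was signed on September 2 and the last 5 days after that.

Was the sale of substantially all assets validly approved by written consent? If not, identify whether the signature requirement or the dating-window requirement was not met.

Not effective — insufficient signatures.

Signatures required: all of 8 — unanimous means all 8, so 8 needed; 7 signed. Insufficient.
Dating window: the latest signature is 5 days after the earliest; the limit is 20 days. Within the window.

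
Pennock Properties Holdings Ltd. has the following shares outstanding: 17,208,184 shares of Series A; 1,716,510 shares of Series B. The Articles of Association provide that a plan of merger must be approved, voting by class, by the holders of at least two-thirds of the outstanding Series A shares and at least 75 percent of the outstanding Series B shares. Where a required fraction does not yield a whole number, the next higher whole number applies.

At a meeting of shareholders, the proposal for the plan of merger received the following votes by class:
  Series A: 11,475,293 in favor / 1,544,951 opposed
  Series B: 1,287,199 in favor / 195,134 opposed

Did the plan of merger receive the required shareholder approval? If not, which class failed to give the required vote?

Not approved — the Series B shares did not give the required vote.

Series A: 2/3 of 17208184 = 11472122.67, rounded up to 11472123; 11,472,123 required, 11,475,293 in favor — approved.
Series B: 3/4 of 1716510 = 1287382.50, rounded up to 1287383; 1,287,383 required, 1,287,199 in favor — not approved.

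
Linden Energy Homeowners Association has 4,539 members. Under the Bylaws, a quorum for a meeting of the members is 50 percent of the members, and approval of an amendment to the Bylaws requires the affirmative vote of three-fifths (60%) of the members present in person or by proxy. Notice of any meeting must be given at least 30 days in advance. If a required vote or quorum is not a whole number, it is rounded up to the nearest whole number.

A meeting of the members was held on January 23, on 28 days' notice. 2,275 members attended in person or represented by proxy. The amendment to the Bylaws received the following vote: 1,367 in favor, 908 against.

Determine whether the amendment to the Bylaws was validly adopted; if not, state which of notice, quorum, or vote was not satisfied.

Invalid — notice requirement not satisfied.

Notice: 28 days given; 30 required. Not satisfied.
Quorum: 50% of 4,539 = 2,269.50, rounded up to 2,270; 2,275 present. Satisfied.
Vote: requires three-fifths of those present (2,275); 3/5 of 2275 = 1365, so 1,365 needed; 1,367 in favor. Satisfied.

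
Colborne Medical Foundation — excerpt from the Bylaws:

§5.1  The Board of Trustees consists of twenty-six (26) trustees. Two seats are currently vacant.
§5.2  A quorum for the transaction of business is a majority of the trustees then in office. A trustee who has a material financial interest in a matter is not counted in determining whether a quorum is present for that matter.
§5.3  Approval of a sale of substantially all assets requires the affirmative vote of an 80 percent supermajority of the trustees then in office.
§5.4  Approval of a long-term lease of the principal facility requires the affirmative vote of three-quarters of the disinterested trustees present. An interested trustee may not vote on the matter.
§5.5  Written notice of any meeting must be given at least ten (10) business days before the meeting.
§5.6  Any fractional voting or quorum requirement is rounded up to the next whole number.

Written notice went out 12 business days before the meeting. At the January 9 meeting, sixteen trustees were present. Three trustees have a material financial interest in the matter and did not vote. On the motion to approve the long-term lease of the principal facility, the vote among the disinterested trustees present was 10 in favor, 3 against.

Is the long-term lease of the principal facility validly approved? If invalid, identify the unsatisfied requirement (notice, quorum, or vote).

Notice: 12 business days given; 10 required (12 ≥ 10). Satisfied.
Quorum: 16 present, but the 3 interested trustees do not count, leaving 13. Quorum is 13. Satisfied.
Vote: the long-term lease of the principal facility requires three-fourths of the disinterested trustees present (16 − 3 = 13). 3/4 of 13 = 9.75, rounded up to 10, so 10 affirmative votes are needed; 10 voted in favor. Satisfied.

Valid — all requirements satisfied.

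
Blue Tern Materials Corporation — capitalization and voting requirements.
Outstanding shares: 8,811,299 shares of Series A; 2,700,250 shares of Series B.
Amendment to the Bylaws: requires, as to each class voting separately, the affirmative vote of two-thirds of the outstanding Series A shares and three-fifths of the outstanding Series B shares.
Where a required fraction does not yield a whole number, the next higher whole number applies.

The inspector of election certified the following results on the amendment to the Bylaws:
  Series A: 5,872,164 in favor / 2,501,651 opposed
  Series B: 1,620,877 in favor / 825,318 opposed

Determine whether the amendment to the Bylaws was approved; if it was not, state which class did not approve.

Series A: 2/3 of 8811299 = 5874199.33, rounded up to 5874200; 5,874,200 required, 5,872,164 in favor — not approved.
Series B: 3/5 of 2700250 = 1620150; 1,620,150 required, 1,620,877 in favor — approved.

Not approved — the Series A shares did not give the required vote.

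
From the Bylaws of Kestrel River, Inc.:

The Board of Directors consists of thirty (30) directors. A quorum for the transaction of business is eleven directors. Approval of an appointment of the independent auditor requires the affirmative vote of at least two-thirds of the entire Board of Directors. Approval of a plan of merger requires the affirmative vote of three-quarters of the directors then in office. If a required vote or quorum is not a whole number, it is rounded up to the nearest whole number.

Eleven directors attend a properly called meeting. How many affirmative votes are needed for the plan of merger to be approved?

23

The plan of merger requires three-fourths of the directors then in office (30).
3/4 of 30 = 22.50, rounded up to 23.
(Only 11 can vote, so the plan of merger cannot pass at this meeting, but the required vote is still 23.)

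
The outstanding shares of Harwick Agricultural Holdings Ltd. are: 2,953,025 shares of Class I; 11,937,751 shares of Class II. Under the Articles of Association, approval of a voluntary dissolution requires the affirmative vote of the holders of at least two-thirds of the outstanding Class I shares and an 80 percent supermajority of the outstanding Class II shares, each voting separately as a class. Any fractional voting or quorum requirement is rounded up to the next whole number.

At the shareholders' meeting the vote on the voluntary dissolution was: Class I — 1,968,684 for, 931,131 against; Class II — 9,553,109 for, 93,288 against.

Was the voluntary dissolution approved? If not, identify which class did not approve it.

Approved — every class gave the required vote.

Class I: 2/3 of 2953025 = 1968683.33, rounded up to 1968684; 1,968,684 required, 1,968,684 in favor — approved.
Class II: 4/5 of 11937751 = 9550200.80, rounded up to 9550201; 9,550,201 required, 9,553,109 in favor — approved.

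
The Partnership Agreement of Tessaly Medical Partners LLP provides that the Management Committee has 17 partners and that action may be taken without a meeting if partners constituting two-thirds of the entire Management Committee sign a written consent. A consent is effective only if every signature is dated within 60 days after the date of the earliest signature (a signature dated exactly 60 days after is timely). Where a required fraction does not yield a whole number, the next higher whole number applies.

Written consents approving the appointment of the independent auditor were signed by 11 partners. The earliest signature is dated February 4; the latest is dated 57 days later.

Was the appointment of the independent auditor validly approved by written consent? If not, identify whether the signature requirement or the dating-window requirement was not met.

Not effective — insufficient signatures.

Signatures required: two-thirds of 17 — 2/3 of 17 = 11.33, rounded up to 12, so 12 needed; 11 signed. Insufficient.
Dating window: the latest signature is 57 days after the earliest; the limit is 60 days. Within the window.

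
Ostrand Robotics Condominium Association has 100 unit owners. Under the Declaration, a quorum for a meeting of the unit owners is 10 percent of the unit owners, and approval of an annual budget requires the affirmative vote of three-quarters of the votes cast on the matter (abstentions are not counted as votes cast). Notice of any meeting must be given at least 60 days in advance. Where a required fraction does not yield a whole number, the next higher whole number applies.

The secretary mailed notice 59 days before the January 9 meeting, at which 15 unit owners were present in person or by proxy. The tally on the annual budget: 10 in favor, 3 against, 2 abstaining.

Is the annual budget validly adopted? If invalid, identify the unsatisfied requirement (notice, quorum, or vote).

Notice: 59 days given; 60 required. Not satisfied.
Quorum: 10% of 100 = 10; 15 present. Satisfied.
Vote: requires three-fourths of the votes cast (15 − 2 abstaining = 13); 3/4 of 13 = 9.75, rounded up to 10, so 10 needed; 10 in favor. Satisfied.

Invalid — notice requirement not satisfied.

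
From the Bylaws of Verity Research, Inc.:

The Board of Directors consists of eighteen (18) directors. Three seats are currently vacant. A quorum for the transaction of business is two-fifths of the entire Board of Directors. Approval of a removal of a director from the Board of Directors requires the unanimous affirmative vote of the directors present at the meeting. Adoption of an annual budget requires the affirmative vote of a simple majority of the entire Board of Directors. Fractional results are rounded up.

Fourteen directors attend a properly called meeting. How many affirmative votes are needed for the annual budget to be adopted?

10

The annual budget requires a majority of the entire Board of Directors (18).
A majority of 18 is 10.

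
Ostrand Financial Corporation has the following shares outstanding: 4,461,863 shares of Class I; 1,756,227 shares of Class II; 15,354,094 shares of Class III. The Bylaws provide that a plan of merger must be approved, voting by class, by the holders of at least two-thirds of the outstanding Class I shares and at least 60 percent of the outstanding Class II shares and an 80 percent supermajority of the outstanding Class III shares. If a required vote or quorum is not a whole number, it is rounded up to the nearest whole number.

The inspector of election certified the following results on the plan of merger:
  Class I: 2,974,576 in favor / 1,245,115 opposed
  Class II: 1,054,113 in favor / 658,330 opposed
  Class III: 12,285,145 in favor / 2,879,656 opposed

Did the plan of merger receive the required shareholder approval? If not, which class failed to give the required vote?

Approved — every class gave the required vote.

Class I: 2/3 of 4461863 = 2974575.33, rounded up to 2974576; 2,974,576 required, 2,974,576 in favor — approved.
Class II: 3/5 of 1756227 = 1053736.20, rounded up to 1053737; 1,053,737 required, 1,054,113 in favor — approved.
Class III: 4/5 of 15354094 = 12283275.20, rounded up to 12283276; 12,283,276 required, 12,285,145 in favor — approved.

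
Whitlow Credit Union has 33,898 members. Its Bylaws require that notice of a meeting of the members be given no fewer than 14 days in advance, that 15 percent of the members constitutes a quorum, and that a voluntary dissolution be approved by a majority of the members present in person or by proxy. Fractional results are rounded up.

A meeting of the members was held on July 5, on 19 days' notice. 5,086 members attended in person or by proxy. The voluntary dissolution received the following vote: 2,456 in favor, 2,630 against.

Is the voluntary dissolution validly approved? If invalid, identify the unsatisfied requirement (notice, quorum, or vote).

Invalid — vote requirement not satisfied.

Notice: 19 days given; 14 required. Satisfied.
Quorum: 15% of 33,898 = 5,084.70, rounded up to 5,085; 5,086 present. Satisfied.
Vote: requires a majority of those present (5,086); a majority of 5086 is 2544, so 2,544 needed; 2,456 in favor. Not satisfied.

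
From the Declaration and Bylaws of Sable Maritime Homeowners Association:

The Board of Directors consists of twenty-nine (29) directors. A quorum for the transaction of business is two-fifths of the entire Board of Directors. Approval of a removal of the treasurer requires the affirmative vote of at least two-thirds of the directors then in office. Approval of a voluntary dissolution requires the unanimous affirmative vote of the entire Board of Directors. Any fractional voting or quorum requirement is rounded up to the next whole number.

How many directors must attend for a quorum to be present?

12

2/5 of 29 = 11.60, rounded up to 12.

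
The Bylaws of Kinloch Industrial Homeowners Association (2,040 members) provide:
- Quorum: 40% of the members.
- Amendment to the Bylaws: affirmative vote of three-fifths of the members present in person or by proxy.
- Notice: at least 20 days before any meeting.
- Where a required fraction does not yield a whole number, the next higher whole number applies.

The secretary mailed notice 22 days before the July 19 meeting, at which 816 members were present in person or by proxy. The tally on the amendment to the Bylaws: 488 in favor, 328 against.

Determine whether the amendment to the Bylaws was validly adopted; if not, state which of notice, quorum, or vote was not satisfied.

Notice: 22 days given; 20 required. Satisfied.
Quorum: 40% of 2,040 = 816; 816 present. Satisfied.
Vote: requires three-fifths of those present (816); 3/5 of 816 = 489.60, rounded up to 490, so 490 needed; 488 in favor. Not satisfied.

Invalid — vote requirement not satisfied.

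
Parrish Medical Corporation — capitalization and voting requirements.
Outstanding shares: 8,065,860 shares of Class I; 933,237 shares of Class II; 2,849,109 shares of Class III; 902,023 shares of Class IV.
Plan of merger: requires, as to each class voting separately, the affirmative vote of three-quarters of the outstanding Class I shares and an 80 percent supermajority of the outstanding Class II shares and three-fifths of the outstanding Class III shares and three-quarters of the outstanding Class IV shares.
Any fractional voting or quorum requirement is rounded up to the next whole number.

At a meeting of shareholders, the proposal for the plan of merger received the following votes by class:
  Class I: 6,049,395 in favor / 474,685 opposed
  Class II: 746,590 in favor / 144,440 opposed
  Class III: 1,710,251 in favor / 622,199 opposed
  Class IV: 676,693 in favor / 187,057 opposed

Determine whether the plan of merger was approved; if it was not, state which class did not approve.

Class I: 3/4 of 8065860 = 6049395; 6,049,395 required, 6,049,395 in favor — approved.
Class II: 4/5 of 933237 = 746589.60, rounded up to 746590; 746,590 required, 746,590 in favor — approved.
Class III: 3/5 of 2849109 = 1709465.40, rounded up to 1709466; 1,709,466 required, 1,710,251 in favor — approved.
Class IV: 3/4 of 902023 = 676517.25, rounded up to 676518; 676,518 required, 676,693 in favor — approved.

Approved — every class gave the required vote.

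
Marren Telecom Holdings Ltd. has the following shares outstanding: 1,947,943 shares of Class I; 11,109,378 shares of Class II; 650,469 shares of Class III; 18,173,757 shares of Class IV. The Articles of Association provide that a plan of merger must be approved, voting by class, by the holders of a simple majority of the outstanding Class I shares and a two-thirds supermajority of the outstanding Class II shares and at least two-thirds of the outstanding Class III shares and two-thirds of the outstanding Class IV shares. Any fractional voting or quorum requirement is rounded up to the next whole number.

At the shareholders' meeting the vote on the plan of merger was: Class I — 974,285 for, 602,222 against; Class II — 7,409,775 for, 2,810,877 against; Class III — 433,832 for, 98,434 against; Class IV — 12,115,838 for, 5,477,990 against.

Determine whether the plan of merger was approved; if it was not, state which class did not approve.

Approved — every class gave the required vote.

Class I: a majority of 1947943 is 973972; 973,972 required, 974,285 in favor — approved.
Class II: 2/3 of 11109378 = 7406252; 7,406,252 required, 7,409,775 in favor — approved.
Class III: 2/3 of 650469 = 433646; 433,646 required, 433,832 in favor — approved.
Class IV: 2/3 of 18173757 = 12115838; 12,115,838 required, 12,115,838 in favor — approved.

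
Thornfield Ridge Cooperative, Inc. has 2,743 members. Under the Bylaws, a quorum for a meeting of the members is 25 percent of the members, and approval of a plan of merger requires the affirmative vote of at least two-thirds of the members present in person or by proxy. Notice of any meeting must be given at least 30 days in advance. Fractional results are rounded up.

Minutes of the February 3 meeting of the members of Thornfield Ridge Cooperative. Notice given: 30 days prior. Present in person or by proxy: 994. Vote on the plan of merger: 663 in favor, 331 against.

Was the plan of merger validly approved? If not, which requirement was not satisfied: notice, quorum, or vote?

Valid — all requirements satisfied.

Notice: 30 days given; 30 required. Satisfied.
Quorum: 25% of 2,743 = 685.75, rounded up to 686; 994 present. Satisfied.
Vote: requires two-thirds of those present (994); 2/3 of 994 = 662.67, rounded up to 663, so 663 needed; 663 in favor. Satisfied.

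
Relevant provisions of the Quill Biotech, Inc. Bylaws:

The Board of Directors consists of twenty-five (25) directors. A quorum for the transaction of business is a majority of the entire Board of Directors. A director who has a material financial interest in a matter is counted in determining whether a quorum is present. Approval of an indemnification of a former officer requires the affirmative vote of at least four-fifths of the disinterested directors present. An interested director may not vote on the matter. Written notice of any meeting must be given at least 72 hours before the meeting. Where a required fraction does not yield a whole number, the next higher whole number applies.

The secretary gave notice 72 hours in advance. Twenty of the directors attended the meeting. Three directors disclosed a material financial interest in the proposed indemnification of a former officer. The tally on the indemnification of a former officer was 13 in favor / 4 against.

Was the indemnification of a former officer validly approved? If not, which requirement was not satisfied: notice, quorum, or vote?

Notice: 72 hours given; 72 required (72 ≥ 72). Satisfied.
Quorum: 20 present (interested directors count toward quorum); quorum is 13. Satisfied.
Vote: the indemnification of a former officer requires four-fifths of the disinterested directors present (20 − 3 = 17). 4/5 of 17 = 13.60, rounded up to 14, so 14 affirmative votes are needed; 13 voted in favor. Not satisfied.

Invalid — vote requirement not satisfied.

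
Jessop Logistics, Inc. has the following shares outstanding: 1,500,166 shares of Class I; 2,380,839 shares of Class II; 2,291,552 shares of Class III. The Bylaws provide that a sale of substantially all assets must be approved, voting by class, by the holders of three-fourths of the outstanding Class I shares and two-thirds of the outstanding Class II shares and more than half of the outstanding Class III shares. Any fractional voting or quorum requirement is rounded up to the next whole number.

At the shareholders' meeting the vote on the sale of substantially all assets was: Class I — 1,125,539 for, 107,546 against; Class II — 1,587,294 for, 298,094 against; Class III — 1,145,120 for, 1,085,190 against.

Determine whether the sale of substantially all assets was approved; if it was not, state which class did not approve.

Class I: 3/4 of 1500166 = 1125124.50, rounded up to 1125125; 1,125,125 required, 1,125,539 in favor — approved.
Class II: 2/3 of 2380839 = 1587226; 1,587,226 required, 1,587,294 in favor — approved.
Class III: a majority of 2291552 is 1145777; 1,145,777 required, 1,145,120 in favor — not approved.

Not approved — the Class III shares did not give the required vote.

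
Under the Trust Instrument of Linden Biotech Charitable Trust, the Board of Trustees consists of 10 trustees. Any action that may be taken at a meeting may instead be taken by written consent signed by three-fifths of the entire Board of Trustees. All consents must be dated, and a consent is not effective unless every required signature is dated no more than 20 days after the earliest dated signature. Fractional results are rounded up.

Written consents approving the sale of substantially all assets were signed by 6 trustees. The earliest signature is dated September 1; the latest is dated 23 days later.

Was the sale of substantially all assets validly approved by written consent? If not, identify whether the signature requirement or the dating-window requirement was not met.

Signatures required: three-fifths of 10 — 3/5 of 10 = 6, so 6 needed; 6 signed. Sufficient.
Dating window: the latest signature is 23 days after the earliest; the limit is 20 days. Outside the window.

Not effective — dating-window requirement not satisfied.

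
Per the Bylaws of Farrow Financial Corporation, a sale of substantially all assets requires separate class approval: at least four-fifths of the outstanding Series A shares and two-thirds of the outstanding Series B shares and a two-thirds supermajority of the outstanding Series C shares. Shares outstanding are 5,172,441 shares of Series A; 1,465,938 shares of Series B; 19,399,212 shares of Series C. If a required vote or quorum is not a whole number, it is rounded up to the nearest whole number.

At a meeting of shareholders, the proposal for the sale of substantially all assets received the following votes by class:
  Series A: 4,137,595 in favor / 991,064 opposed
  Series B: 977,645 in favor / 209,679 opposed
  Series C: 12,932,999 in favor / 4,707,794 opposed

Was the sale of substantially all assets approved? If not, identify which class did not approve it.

Series A: 4/5 of 5172441 = 4137952.80, rounded up to 4137953; 4,137,953 required, 4,137,595 in favor — not approved.
Series B: 2/3 of 1465938 = 977292; 977,292 required, 977,645 in favor — approved.
Series C: 2/3 of 19399212 = 12932808; 12,932,808 required, 12,932,999 in favor — approved.

Not approved — the Series A shares did not give the required vote.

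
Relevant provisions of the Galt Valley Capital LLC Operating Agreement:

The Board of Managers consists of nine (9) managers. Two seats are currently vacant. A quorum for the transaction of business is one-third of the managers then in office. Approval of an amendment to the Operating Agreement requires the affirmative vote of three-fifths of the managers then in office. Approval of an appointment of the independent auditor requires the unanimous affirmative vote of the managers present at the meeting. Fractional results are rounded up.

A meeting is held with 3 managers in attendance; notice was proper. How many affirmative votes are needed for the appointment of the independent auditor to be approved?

The appointment of the independent auditor requires the unanimous vote of the managers present (3).
Unanimous means all 3.

3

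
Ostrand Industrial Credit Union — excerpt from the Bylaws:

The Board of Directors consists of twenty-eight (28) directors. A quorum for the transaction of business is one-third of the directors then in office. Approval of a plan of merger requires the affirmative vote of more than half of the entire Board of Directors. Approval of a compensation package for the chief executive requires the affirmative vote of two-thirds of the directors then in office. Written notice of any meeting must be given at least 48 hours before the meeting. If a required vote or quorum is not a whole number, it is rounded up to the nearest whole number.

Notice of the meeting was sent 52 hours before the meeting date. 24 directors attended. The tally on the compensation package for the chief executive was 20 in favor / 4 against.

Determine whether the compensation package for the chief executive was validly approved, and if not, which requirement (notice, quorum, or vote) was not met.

Notice: 52 hours given; 48 required (52 ≥ 48). Satisfied.
Quorum: 24 present; quorum is 10. Satisfied.
Vote: the compensation package for the chief executive requires two-thirds of the directors then in office (28). 2/3 of 28 = 18.67, rounded up to 19, so 19 affirmative votes are needed; 20 voted in favor. Satisfied.

Valid — all requirements satisfied.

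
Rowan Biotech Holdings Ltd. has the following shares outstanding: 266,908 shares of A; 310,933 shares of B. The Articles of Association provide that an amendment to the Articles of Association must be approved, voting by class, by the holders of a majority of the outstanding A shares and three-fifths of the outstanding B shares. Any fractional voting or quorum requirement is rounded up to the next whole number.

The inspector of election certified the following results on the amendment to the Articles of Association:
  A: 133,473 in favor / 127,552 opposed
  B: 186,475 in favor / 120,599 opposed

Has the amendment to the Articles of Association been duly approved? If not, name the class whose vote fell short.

Not approved — the B shares did not give the required vote.

A: a majority of 266908 is 133455; 133,455 required, 133,473 in favor — approved.
B: 3/5 of 310933 = 186559.80, rounded up to 186560; 186,560 required, 186,475 in favor — not approved.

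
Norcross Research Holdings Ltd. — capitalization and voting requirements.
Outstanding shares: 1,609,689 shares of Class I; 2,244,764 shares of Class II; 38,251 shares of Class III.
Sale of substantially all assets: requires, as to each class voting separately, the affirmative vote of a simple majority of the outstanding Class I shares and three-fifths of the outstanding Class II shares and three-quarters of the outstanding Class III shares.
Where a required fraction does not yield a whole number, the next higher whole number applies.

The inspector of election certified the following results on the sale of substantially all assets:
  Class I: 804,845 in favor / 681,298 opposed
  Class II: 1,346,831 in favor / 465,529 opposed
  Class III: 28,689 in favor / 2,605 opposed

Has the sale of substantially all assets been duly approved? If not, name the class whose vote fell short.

Not approved — the Class II shares did not give the required vote.

Class I: a majority of 1609689 is 804845; 804,845 required, 804,845 in favor — approved.
Class II: 3/5 of 2244764 = 1346858.40, rounded up to 1346859; 1,346,859 required, 1,346,831 in favor — not approved.
Class III: 3/4 of 38251 = 28688.25, rounded up to 28689; 28,689 required, 28,689 in favor — approved.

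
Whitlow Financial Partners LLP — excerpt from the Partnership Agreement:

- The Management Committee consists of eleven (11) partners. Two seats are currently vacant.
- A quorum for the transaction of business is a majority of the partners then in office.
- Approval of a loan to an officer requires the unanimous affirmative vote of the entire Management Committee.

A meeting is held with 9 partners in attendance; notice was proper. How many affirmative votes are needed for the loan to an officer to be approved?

The loan to an officer requires the unanimous vote of the entire Management Committee (11).
Unanimous means all 11.
(Only 9 can vote, so the loan to an officer cannot pass at this meeting, but the required vote is still 11.)

11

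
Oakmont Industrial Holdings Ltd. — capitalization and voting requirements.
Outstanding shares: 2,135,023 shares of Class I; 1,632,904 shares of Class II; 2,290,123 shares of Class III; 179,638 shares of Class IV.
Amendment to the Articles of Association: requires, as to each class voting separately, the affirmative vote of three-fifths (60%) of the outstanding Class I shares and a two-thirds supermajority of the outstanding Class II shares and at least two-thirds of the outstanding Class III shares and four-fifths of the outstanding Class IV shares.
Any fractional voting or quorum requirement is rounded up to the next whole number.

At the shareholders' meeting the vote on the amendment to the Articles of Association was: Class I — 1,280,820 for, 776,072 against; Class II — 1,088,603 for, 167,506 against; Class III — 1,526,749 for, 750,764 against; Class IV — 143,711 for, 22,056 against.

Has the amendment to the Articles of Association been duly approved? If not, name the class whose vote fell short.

Class I: 3/5 of 2135023 = 1281013.80, rounded up to 1281014; 1,281,014 required, 1,280,820 in favor — not approved.
Class II: 2/3 of 1632904 = 1088602.67, rounded up to 1088603; 1,088,603 required, 1,088,603 in favor — approved.
Class III: 2/3 of 2290123 = 1526748.67, rounded up to 1526749; 1,526,749 required, 1,526,749 in favor — approved.
Class IV: 4/5 of 179638 = 143710.40, rounded up to 143711; 143,711 required, 143,711 in favor — approved.

Not approved — the Class I shares did not give the required vote.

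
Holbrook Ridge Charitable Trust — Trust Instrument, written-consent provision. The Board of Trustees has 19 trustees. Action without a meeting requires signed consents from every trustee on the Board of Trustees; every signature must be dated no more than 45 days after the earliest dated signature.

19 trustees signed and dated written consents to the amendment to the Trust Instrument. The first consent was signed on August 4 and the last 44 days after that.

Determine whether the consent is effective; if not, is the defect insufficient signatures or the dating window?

Signatures required: all of 19 — unanimous means all 19, so 19 needed; 19 signed. Sufficient.
Dating window: the latest signature is 44 days after the earliest; the limit is 45 days. Within the window.

Effective — both the signature and dating-window requirements are satisfied.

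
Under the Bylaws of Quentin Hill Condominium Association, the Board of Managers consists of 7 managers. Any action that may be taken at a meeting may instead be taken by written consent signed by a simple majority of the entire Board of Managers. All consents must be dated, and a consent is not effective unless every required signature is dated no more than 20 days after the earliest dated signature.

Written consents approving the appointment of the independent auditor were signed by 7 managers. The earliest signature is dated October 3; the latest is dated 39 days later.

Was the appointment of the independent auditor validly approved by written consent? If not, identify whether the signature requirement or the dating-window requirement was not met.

Not effective — dating-window requirement not satisfied.

Signatures required: a simple majority of 7 — a majority of 7 is 4, so 4 needed; 7 signed. Sufficient.
Dating window: the latest signature is 39 days after the earliest; the limit is 20 days. Outside the window.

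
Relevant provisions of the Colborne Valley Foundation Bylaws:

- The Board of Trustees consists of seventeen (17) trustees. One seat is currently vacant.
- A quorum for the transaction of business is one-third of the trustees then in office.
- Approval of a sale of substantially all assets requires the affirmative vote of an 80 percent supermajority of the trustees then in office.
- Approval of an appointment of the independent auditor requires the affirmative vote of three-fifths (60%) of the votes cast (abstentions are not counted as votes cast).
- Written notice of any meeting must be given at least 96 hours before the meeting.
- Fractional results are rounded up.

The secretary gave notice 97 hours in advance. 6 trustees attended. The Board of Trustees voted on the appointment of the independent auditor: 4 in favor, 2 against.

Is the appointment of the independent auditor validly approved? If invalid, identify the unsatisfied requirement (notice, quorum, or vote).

Notice: 97 hours given; 96 required (97 ≥ 96). Satisfied.
Quorum: 6 present; quorum is 6. Satisfied.
Vote: the appointment of the independent auditor requires three-fifths of the votes cast (6). 3/5 of 6 = 3.60, rounded up to 4, so 4 affirmative votes are needed; 4 voted in favor. Satisfied.

Valid — all requirements satisfied.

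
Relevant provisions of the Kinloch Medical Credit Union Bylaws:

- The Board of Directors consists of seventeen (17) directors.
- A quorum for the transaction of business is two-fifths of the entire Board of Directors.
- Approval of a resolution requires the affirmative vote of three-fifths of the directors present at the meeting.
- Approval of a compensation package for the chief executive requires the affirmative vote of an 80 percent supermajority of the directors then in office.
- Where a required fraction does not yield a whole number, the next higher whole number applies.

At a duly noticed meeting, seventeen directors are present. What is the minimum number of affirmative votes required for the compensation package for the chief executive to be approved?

The compensation package for the chief executive requires four-fifths of the directors then in office (17).
4/5 of 17 = 13.60, rounded up to 14.

14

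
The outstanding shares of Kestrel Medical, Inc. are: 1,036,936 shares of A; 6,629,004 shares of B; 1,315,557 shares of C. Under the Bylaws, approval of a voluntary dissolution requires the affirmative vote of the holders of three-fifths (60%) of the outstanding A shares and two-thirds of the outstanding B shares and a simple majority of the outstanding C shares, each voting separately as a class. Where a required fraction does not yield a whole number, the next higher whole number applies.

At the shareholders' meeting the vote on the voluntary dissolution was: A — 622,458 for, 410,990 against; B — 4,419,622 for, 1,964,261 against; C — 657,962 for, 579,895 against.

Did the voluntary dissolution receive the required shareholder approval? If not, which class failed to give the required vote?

Approved — every class gave the required vote.

A: 3/5 of 1036936 = 622161.60, rounded up to 622162; 622,162 required, 622,458 in favor — approved.
B: 2/3 of 6629004 = 4419336; 4,419,336 required, 4,419,622 in favor — approved.
C: a majority of 1315557 is 657779; 657,779 required, 657,962 in favor — approved.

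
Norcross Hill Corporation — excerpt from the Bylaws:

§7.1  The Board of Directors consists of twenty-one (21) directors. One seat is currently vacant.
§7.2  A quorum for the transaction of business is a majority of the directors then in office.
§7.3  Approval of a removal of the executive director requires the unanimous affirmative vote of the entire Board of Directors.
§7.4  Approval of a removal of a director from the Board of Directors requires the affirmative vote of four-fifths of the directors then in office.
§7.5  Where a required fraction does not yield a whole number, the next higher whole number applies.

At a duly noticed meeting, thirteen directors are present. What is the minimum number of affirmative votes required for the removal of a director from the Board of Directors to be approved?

The removal of a director from the Board of Directors requires four-fifths of the directors then in office (20).
4/5 of 20 = 16.
(Only 13 can vote, so the removal of a director from the Board of Directors cannot pass at this meeting, but the required vote is still 16.)

16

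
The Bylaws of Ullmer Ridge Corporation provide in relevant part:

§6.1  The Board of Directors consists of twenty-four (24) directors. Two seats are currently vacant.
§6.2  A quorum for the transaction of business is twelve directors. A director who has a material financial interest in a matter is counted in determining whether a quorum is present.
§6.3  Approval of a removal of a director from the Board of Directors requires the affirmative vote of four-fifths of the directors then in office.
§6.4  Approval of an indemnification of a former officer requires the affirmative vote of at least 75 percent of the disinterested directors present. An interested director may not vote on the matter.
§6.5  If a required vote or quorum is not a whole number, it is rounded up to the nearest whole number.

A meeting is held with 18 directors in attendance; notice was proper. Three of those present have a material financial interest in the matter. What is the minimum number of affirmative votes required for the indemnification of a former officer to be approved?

12

The indemnification of a former officer requires three-fourths of the disinterested directors present (18 − 3 = 15).
3/4 of 15 = 11.25, rounded up to 12.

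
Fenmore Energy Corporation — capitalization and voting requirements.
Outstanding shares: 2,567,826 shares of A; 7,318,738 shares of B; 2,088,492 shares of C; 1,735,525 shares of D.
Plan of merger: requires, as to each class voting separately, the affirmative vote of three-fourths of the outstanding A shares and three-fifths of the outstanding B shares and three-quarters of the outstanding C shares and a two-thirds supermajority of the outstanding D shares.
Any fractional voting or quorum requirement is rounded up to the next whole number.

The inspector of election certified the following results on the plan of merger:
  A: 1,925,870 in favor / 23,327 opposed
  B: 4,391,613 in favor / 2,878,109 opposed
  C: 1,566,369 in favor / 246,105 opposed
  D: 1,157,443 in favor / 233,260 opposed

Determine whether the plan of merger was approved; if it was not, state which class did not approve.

Approved — every class gave the required vote.

A: 3/4 of 2567826 = 1925869.50, rounded up to 1925870; 1,925,870 required, 1,925,870 in favor — approved.
B: 3/5 of 7318738 = 4391242.80, rounded up to 4391243; 4,391,243 required, 4,391,613 in favor — approved.
C: 3/4 of 2088492 = 1566369; 1,566,369 required, 1,566,369 in favor — approved.
D: 2/3 of 1735525 = 1157016.67, rounded up to 1157017; 1,157,017 required, 1,157,443 in favor — approved.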